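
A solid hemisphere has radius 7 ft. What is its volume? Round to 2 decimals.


Shape: hemisphere (half of a sphere)
Radius r = 7 ft
Formula: V = (1/2) * (4/3) * pi * r^3 = (2/3) * pi * r^3
r^3 = 343
(2/3) * 343 = 228.666667
V = 228.666667 * pi
V = 718.38
718.38 ft^3


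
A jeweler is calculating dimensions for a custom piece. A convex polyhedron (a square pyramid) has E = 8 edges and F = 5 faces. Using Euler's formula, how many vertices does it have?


Polyhedron: square pyramid
Euler's formula for convex polyhedra: V - E + F = 2
Given: E = 8 edges and F = 5 faces
Solve for V:
V = 2 + E - F = 2 + 8 - 5 = 5
5 vertices


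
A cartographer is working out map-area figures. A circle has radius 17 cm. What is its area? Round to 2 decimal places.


Shape: circle
Radius r = 17 cm
Formula: A = pi * r^2
r^2 = 17^2 = 289
A = pi * 289
A = 907.92
907.92 cm^2


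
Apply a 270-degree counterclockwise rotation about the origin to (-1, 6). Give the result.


Transformation: rotation about the origin
Original point: (-1, 6)
Rule for 270 deg counterclockwise: (x, y) -> (y, -x)
Apply: (-1, 6) -> (6, 1)
(6, 1)


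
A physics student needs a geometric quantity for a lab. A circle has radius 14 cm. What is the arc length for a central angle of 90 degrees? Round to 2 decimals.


Shape: circular arc
Radius r = 14 cm, Angle = 90 degrees
Formula: L = (angle/360) * 2 * pi * r
2 * pi * r = 28 * pi
L = (90/360) * 28 * pi
L = 7 * pi
L = 21.99
21.99 cm


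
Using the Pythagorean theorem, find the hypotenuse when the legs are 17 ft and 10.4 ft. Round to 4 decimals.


Shape: right triangle
Legs a = 17 ft, b = 10.4 ft
Formula: c = sqrt(a^2 + b^2)
a^2 = 289, b^2 = 108.16
a^2 + b^2 = 397.16
c = sqrt(397.16)
c = 19.9289
19.9289 ft


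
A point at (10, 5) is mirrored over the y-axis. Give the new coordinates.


Transformation: reflection
Original point: (10, 5)
Rule for reflection over the y-axis: (x, y) -> (-x, y)
Apply: (10, 5) -> (-10, 5)
(-10, 5)


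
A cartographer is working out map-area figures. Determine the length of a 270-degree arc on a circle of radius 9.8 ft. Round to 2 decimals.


Shape: circular arc
Radius r = 9.8 ft, Angle = 270 degrees
Formula: L = (angle/360) * 2 * pi * r
2 * pi * r = 19.6 * pi
L = (270/360) * 19.6 * pi
L = 14.7 * pi
L = 46.18
46.18 ft


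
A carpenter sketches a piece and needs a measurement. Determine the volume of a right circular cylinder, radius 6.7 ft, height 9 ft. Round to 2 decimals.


Shape: cylinder
Radius r = 6.7 ft, Height h = 9 ft
Formula: V = pi * r^2 * h
r^2 = 44.89
V = pi * 44.89 * 9
V = 404.01 * pi
V = 1269.23
1269.23 ft^3


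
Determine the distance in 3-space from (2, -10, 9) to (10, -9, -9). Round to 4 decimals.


3D distance between two points
P1 = (2, -10, 9), P2 = (10, -9, -9)
Formula: d = sqrt((x2-x1)^2 + (y2-y1)^2 + (z2-z1)^2)
dx = 10 - 2 = 8
dy = -9 - -10 = 1
dz = -9 - 9 = -18
dx^2 + dy^2 + dz^2 = 64 + 1 + 324 = 389
d = sqrt(389)
d = 19.7231
19.7231 units


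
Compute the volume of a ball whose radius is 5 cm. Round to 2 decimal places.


Shape: sphere
Radius r = 5 cm
Formula: V = (4/3) * pi * r^3
r^3 = 125
(4/3) * 125 = 166.666667
V = 166.666667 * pi
V = 523.6
523.6 cm^3


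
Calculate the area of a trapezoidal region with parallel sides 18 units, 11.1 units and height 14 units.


Shape: trapezoid
Parallel sides a = 18 units, b = 11.1 units; Height h = 14 units
Formula: A = (a + b) * h / 2
a + b = 18 + 11.1 = 29.1
A = 29.1 * 14 / 2
A = 407.4 / 2
A = 203.7
203.7 units^2


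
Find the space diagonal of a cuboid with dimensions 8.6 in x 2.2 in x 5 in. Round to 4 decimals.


Shape: rectangular box (space diagonal)
l = 8.6 in, w = 2.2 in, h = 5 in
Visualize: the diagonal of the base, then a right triangle with that diagonal and the height.
Formula: d = sqrt(l^2 + w^2 + h^2)
l^2 + w^2 + h^2 = 73.96 + 4.84 + 25 = 103.8
d = sqrt(103.8)
d = 10.1882
10.1882 in


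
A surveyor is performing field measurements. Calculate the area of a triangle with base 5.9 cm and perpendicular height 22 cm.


Shape: triangle
Base b = 5.9 cm, Height h = 22 cm
Formula: A = (1/2) * b * h
A = 0.5 * 5.9 * 22
A = 0.5 * 129.8
A = 64.9
64.9 cm^2


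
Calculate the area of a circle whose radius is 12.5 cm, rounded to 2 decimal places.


Shape: circle
Radius r = 12.5 cm
Formula: A = pi * r^2
r^2 = 12.5^2 = 156.25
A = pi * 156.25
A = 490.87
490.87 cm^2


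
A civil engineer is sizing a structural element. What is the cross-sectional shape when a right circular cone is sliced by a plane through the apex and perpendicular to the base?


Solid: right circular cone
Cutting plane: through the apex and perpendicular to the base
Visualize the intersection of the plane with the solid's surface.
The boundary of the cut region is a isosceles triangle.
isosceles triangle


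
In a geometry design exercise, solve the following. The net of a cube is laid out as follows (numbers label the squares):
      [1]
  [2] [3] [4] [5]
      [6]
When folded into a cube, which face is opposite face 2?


Net: cross layout. Take square 3 as the base (bottom).
Fold the four squares in the horizontal row up around 3: 2 -> left, 4 -> right, 5 wraps to the top.
Fold 1 and 6 up from 3: 1 -> back, 6 -> front.
Opposite pairs are therefore: (1, 6), (2, 4), (3, 5).
Face 2 is opposite face 4.
face 4


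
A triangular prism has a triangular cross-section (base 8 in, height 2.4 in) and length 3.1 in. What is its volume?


Shape: triangular prism
Triangle base = 8 in, triangle height = 2.4 in, prism length L = 3.1 in
Formula: V = (1/2 * b * h_tri) * L
Cross-section area = 0.5 * 8 * 2.4 = 9.6
V = 9.6 * 3.1
V = 29.76
29.76 in^3


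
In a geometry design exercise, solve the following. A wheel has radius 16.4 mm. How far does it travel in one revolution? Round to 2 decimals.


Shape: circle
Radius r = 16.4 mm
Formula: C = 2 * pi * r
C = 2 * pi * 16.4
C = 32.8 * pi
C = 103.04
103.04 mm


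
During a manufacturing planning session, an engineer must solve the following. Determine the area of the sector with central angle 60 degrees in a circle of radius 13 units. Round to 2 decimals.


Shape: circular sector
Radius r = 13 units, Angle = 60 degrees
Formula: A = (angle/360) * pi * r^2
r^2 = 169
Fraction of circle = 60/360
A = (60/360) * pi * 169
A = 28.166667 * pi
A = 88.49
88.49 units^2


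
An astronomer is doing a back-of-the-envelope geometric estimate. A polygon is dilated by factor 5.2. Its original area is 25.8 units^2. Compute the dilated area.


Linear scale factor k = 5.2
Original area = 25.8 units^2
Rule: under a linear scaling by k, areas scale by k^2.
k^2 = 5.2^2 = 27.04
New area = 25.8 * 27.04
New area = 697.632
697.632 units^2


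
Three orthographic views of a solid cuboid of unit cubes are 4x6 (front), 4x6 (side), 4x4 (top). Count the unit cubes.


Orthographic views of a solid rectangular block:
Front view 4 x 6 -> length = 4, height = 6
Side view 4 x 6 -> width = 4, height = 6 (consistent)
Top view 4 x 4 -> confirms length = 4, width = 4
The block is 4 x 4 x 6.
Total unit cubes = 4 * 4 * 6 = 96
96 unit cubes


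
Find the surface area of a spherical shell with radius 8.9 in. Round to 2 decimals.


Shape: sphere
Radius r = 8.9 in
Formula: SA = 4 * pi * r^2
r^2 = 79.21
SA = 4 * pi * 79.21
SA = 316.84 * pi
SA = 995.38
995.38 in^2


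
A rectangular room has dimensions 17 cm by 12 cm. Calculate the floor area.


Shape: rectangle
Length l = 17 cm, Width w = 12 cm
Formula: A = l * w
A = 17 * 12
A = 204
204 cm^2


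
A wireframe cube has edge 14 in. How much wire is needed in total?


Shape: cube
Side s = 14 in
A cube has 12 edges, all equal.
Formula: total edge length = 12 * s
Total = 12 * 14
Total = 168
168 in


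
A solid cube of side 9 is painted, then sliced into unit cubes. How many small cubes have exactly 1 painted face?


Large cube: 9 x 9 x 9, cut into unit cubes.
n = 9, so n - 2 = 7
Cubes with 1 painted face lie in the interior of each face.
A cube has 6 faces; each contributes (n - 2)^2 = 49 such cubes.
Count = 6 * 49 = 294
294 unit cubes


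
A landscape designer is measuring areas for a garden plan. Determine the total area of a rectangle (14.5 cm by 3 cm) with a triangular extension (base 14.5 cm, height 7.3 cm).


Composite shape: rectangle + triangle
Rectangle area = 14.5 * 3 = 43.5
Triangle area = 0.5 * 14.5 * 7.3 = 52.925
Total = 43.5 + 52.925
Total = 96.425
96.425 cm^2


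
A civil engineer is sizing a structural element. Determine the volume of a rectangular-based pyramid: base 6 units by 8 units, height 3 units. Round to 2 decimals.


Shape: rectangular pyramid
Base: 6 units x 8 units, Height h = 3 units
Formula: V = (1/3) * base_area * h
base_area = 6 * 8 = 48
base_area * h = 48 * 3 = 144
V = 144 / 3
V = 48
48 units^3


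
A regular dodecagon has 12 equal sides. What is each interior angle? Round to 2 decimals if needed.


Shape: regular dodecagon (12 sides)
Formula: interior angle = (n - 2) * 180 / n
(n - 2) = 10
(n - 2) * 180 = 1800
angle = 1800 / 12
angle = 150
150 degrees


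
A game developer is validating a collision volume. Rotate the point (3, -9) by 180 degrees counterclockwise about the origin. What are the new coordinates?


Transformation: rotation about the origin
Original point: (3, -9)
Rule for 180 deg: (x, y) -> (-x, -y)
Apply: (3, -9) -> (-3, 9)
(-3, 9)


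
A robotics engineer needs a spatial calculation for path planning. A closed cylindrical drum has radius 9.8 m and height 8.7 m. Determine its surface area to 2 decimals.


Shape: closed cylinder
Radius r = 9.8 m, Height h = 8.7 m
Formula: SA = 2*pi*r^2 + 2*pi*r*h = 2*pi*r*(r + h)
r + h = 18.5
2 * r * (r + h) = 2 * 9.8 * 18.5 = 362.6
SA = 362.6 * pi
SA = 1139.14
1139.14 m^2


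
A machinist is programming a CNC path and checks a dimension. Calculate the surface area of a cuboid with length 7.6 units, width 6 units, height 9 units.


Shape: rectangular prism
l = 7.6 units, w = 6 units, h = 9 units
Formula: SA = 2(lw + lh + wh)
lw = 45.6, lh = 68.4, wh = 54
lw + lh + wh = 168
SA = 2 * 168
SA = 336
336 units^2


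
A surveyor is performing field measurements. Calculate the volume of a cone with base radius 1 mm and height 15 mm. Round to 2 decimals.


Shape: cone
Radius r = 1 mm, Height h = 15 mm
Formula: V = (1/3) * pi * r^2 * h
r^2 = 1
pi * r^2 * h = pi * 1 * 15 = 15 * pi
V = 15 * pi / 3
V = 15.71
15.71 mm^3


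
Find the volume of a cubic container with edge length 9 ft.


Shape: cube
Side s = 9 ft
Formula: V = s^3
V = 9 * 9 * 9
V = 81 * 9
V = 729
729 ft^3


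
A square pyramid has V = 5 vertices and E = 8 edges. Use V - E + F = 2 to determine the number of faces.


Polyhedron: square pyramid
Euler's formula for convex polyhedra: V - E + F = 2
Given: V = 5 vertices and E = 8 edges
Solve for F:
F = 2 + E - V = 2 + 8 - 5 = 5
5 faces


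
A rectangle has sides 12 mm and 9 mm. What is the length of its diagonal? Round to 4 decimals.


Shape: rectangle (diagonal via Pythagoras)
Sides: 12 mm and 9 mm
Formula: d = sqrt(l^2 + w^2)
l^2 = 144, w^2 = 81
l^2 + w^2 = 225
d = sqrt(225)
d = 15.0
15 mm


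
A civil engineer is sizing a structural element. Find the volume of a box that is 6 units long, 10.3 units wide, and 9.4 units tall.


Shape: rectangular prism
l = 6 units, w = 10.3 units, h = 9.4 units
Formula: V = l * w * h
V = 6 * 10.3 * 9.4
V = 61.8 * 9.4
V = 580.92
580.92 units^3


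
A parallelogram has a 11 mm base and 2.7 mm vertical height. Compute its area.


Shape: parallelogram
Base b = 11 mm, Height h = 2.7 mm
Formula: A = b * h
A = 11 * 2.7
A = 29.7
29.7 mm^2


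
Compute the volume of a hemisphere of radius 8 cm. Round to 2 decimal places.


Shape: hemisphere (half of a sphere)
Radius r = 8 cm
Formula: V = (1/2) * (4/3) * pi * r^3 = (2/3) * pi * r^3
r^3 = 512
(2/3) * 512 = 341.333333
V = 341.333333 * pi
V = 1072.33
1072.33 cm^3


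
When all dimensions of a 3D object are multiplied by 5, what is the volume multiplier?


Linear scale factor k = 5
Rule: under a linear scaling by k, volumes scale by k^3.
k^3 = 5 * 5 * 5
k^3 = 25 * 5
k^3 = 125
Volume scales by a factor of 125.
125 (dimensionless)


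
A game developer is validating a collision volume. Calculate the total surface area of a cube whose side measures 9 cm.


Shape: cube
Side s = 9 cm
A cube has 6 square faces.
Formula: SA = 6 * s^2
s^2 = 81
SA = 6 * 81
SA = 486
486 cm^2


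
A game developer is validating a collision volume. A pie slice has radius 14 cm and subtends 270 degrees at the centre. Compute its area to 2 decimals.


Shape: circular sector
Radius r = 14 cm, Angle = 270 degrees
Formula: A = (angle/360) * pi * r^2
r^2 = 196
Fraction of circle = 270/360
A = (270/360) * pi * 196
A = 147 * pi
A = 461.81
461.81 cm^2


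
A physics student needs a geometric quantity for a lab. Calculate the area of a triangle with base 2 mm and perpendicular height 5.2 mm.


Shape: triangle
Base b = 2 mm, Height h = 5.2 mm
Formula: A = (1/2) * b * h
A = 0.5 * 2 * 5.2
A = 0.5 * 10.4
A = 5.2
5.2 mm^2


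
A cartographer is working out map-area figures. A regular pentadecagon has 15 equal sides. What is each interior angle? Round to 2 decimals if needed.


Shape: regular pentadecagon (15 sides)
Formula: interior angle = (n - 2) * 180 / n
(n - 2) = 13
(n - 2) * 180 = 2340
angle = 2340 / 15
angle = 156
156 degrees


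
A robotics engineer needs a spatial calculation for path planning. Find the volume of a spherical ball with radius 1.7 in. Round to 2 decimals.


Shape: sphere
Radius r = 1.7 in
Formula: V = (4/3) * pi * r^3
r^3 = 4.913
(4/3) * 4.913 = 6.550667
V = 6.550667 * pi
V = 20.58
20.58 in^3


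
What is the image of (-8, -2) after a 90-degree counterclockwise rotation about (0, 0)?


Transformation: rotation about the origin
Original point: (-8, -2)
Rule for 90 deg counterclockwise: (x, y) -> (-y, x)
Apply: (-8, -2) -> (2, -8)
(2, -8)


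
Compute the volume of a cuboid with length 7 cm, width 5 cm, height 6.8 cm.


Shape: rectangular prism
l = 7 cm, w = 5 cm, h = 6.8 cm
Formula: V = l * w * h
V = 7 * 5 * 6.8
V = 35 * 6.8
V = 238
238 cm^3


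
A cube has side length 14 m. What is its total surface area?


Shape: cube
Side s = 14 m
A cube has 6 square faces.
Formula: SA = 6 * s^2
s^2 = 196
SA = 6 * 196
SA = 1176
1176 m^2


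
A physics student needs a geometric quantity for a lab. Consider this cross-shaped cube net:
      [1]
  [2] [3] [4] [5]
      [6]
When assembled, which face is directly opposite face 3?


Net: cross layout. Take square 3 as the base (bottom).
Fold the four squares in the horizontal row up around 3: 2 -> left, 4 -> right, 5 wraps to the top.
Fold 1 and 6 up from 3: 1 -> back, 6 -> front.
Opposite pairs are therefore: (1, 6), (2, 4), (3, 5).
Face 3 is opposite face 5.
face 5


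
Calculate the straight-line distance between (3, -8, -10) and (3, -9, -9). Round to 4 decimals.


3D distance between two points
P1 = (3, -8, -10), P2 = (3, -9, -9)
Formula: d = sqrt((x2-x1)^2 + (y2-y1)^2 + (z2-z1)^2)
dx = 3 - 3 = 0
dy = -9 - -8 = -1
dz = -9 - -10 = 1
dx^2 + dy^2 + dz^2 = 0 + 1 + 1 = 2
d = sqrt(2)
d = 1.4142
1.4142 units


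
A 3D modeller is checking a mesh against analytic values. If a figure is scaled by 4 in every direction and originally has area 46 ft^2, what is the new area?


Linear scale factor k = 4
Original area = 46 ft^2
Rule: under a linear scaling by k, areas scale by k^2.
k^2 = 4^2 = 16
New area = 46 * 16
New area = 736
736 ft^2


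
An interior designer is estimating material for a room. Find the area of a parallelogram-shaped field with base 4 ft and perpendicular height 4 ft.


Shape: parallelogram
Base b = 4 ft, Height h = 4 ft
Formula: A = b * h
A = 4 * 4
A = 16
16 ft^2


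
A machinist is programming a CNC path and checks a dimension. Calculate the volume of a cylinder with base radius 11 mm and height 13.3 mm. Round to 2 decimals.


Shape: cylinder
Radius r = 11 mm, Height h = 13.3 mm
Formula: V = pi * r^2 * h
r^2 = 121
V = pi * 121 * 13.3
V = 1609.3 * pi
V = 5055.77
5055.77 mm^3


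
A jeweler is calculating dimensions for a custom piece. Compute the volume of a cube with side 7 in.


Shape: cube
Side s = 7 in
Formula: V = s^3
V = 7 * 7 * 7
V = 49 * 7
V = 343
343 in^3


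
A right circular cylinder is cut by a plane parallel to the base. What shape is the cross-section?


Solid: right circular cylinder
Cutting plane: parallel to the base
Visualize the intersection of the plane with the solid's surface.
The boundary of the cut region is a circle.
circle


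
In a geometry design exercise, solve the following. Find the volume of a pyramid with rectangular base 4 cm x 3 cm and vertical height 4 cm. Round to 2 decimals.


Shape: rectangular pyramid
Base: 4 cm x 3 cm, Height h = 4 cm
Formula: V = (1/3) * base_area * h
base_area = 4 * 3 = 12
base_area * h = 12 * 4 = 48
V = 48 / 3
V = 16
16 cm^3


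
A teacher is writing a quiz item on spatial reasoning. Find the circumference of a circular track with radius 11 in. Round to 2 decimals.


Shape: circle
Radius r = 11 in
Formula: C = 2 * pi * r
C = 2 * pi * 11
C = 22 * pi
C = 69.12
69.12 in


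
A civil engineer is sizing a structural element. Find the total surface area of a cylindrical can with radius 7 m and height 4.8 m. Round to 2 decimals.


Shape: closed cylinder
Radius r = 7 m, Height h = 4.8 m
Formula: SA = 2*pi*r^2 + 2*pi*r*h = 2*pi*r*(r + h)
r + h = 11.8
2 * r * (r + h) = 2 * 7 * 11.8 = 165.2
SA = 165.2 * pi
SA = 518.99
518.99 m^2


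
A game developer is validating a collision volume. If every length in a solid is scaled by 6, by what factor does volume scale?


Linear scale factor k = 6
Rule: under a linear scaling by k, volumes scale by k^3.
k^3 = 6 * 6 * 6
k^3 = 36 * 6
k^3 = 216
Volume scales by a factor of 216.
216 (dimensionless)


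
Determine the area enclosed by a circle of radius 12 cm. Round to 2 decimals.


Shape: circle
Radius r = 12 cm
Formula: A = pi * r^2
r^2 = 12^2 = 144
A = pi * 144
A = 452.39
452.39 cm^2


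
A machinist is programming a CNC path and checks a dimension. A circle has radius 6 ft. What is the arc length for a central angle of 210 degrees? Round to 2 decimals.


Shape: circular arc
Radius r = 6 ft, Angle = 210 degrees
Formula: L = (angle/360) * 2 * pi * r
2 * pi * r = 12 * pi
L = (210/360) * 12 * pi
L = 7 * pi
L = 21.99
21.99 ft


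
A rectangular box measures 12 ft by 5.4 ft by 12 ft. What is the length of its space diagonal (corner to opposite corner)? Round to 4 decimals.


Shape: rectangular box (space diagonal)
l = 12 ft, w = 5.4 ft, h = 12 ft
Visualize: the diagonal of the base, then a right triangle with that diagonal and the height.
Formula: d = sqrt(l^2 + w^2 + h^2)
l^2 + w^2 + h^2 = 144 + 29.16 + 144 = 317.16
d = sqrt(317.16)
d = 17.809
17.809 ft


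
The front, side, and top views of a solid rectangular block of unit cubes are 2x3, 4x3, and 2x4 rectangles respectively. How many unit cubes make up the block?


Orthographic views of a solid rectangular block:
Front view 2 x 3 -> length = 2, height = 3
Side view 4 x 3 -> width = 4, height = 3 (consistent)
Top view 2 x 4 -> confirms length = 2, width = 4
The block is 2 x 4 x 3.
Total unit cubes = 2 * 4 * 3 = 24
24 unit cubes


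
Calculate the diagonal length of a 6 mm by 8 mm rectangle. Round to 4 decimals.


Shape: rectangle (diagonal via Pythagoras)
Sides: 6 mm and 8 mm
Formula: d = sqrt(l^2 + w^2)
l^2 = 36, w^2 = 64
l^2 + w^2 = 100
d = sqrt(100)
d = 10.0
10 mm


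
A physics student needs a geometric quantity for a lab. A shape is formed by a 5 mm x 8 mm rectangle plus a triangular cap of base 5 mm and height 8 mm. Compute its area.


Composite shape: rectangle + triangle
Rectangle area = 5 * 8 = 40
Triangle area = 0.5 * 5 * 8 = 20
Total = 40 + 20
Total = 60
60 mm^2


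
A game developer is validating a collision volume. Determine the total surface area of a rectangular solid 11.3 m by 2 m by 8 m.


Shape: rectangular prism
l = 11.3 m, w = 2 m, h = 8 m
Formula: SA = 2(lw + lh + wh)
lw = 22.6, lh = 90.4, wh = 16
lw + lh + wh = 129
SA = 2 * 129
SA = 258
258 m^2


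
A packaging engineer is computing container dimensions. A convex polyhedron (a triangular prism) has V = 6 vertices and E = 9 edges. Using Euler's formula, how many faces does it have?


Polyhedron: triangular prism
Euler's formula for convex polyhedra: V - E + F = 2
Given: V = 6 vertices and E = 9 edges
Solve for F:
F = 2 + E - V = 2 + 9 - 6 = 5
5 faces


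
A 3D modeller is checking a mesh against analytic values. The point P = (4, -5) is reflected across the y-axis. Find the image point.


Transformation: reflection
Original point: (4, -5)
Rule for reflection over the y-axis: (x, y) -> (-x, y)
Apply: (4, -5) -> (-4, -5)
(-4, -5)


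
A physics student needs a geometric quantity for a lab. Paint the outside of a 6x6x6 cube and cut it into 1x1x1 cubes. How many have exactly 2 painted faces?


Large cube: 6 x 6 x 6, cut into unit cubes.
n = 6, so n - 2 = 4
Cubes with 2 painted faces lie along the edges, excluding corners.
A cube has 12 edges; each contributes (n - 2) = 4 such cubes.
Count = 12 * 4 = 48
48 unit cubes


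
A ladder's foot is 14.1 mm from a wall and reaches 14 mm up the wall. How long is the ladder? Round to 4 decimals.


Shape: right triangle
Legs a = 14.1 mm, b = 14 mm
Formula: c = sqrt(a^2 + b^2)
a^2 = 198.81, b^2 = 196
a^2 + b^2 = 394.81
c = sqrt(394.81)
c = 19.8698
19.8698 mm


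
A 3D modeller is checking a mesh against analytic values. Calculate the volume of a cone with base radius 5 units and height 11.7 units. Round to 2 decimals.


Shape: cone
Radius r = 5 units, Height h = 11.7 units
Formula: V = (1/3) * pi * r^2 * h
r^2 = 25
pi * r^2 * h = pi * 25 * 11.7 = 292.5 * pi
V = 292.5 * pi / 3
V = 306.31
306.31 units^3


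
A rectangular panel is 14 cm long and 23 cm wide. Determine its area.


Shape: rectangle
Length l = 14 cm, Width w = 23 cm
Formula: A = l * w
A = 14 * 23
A = 322
322 cm^2


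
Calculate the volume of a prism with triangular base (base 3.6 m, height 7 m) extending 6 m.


Shape: triangular prism
Triangle base = 3.6 m, triangle height = 7 m, prism length L = 6 m
Formula: V = (1/2 * b * h_tri) * L
Cross-section area = 0.5 * 3.6 * 7 = 12.6
V = 12.6 * 6
V = 75.6
75.6 m^3


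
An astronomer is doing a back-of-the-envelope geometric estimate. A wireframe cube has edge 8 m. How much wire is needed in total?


Shape: cube
Side s = 8 m
A cube has 12 edges, all equal.
Formula: total edge length = 12 * s
Total = 12 * 8
Total = 96
96 m


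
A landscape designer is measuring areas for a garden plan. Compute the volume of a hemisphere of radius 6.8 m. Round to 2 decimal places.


Shape: hemisphere (half of a sphere)
Radius r = 6.8 m
Formula: V = (1/2) * (4/3) * pi * r^3 = (2/3) * pi * r^3
r^3 = 314.432
(2/3) * 314.432 = 209.621333
V = 209.621333 * pi
V = 658.54
658.54 m^3


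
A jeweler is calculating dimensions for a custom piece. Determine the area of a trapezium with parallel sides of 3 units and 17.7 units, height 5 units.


Shape: trapezoid
Parallel sides a = 3 units, b = 17.7 units; Height h = 5 units
Formula: A = (a + b) * h / 2
a + b = 3 + 17.7 = 20.7
A = 20.7 * 5 / 2
A = 103.5 / 2
A = 51.75
51.75 units^2


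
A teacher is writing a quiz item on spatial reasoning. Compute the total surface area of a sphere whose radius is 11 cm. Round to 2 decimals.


Shape: sphere
Radius r = 11 cm
Formula: SA = 4 * pi * r^2
r^2 = 121
SA = 4 * pi * 121
SA = 484 * pi
SA = 1520.53
1520.53 cm^2


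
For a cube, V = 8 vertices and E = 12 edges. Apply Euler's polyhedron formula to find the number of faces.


Polyhedron: cube
Euler's formula for convex polyhedra: V - E + F = 2
Given: V = 8 vertices and E = 12 edges
Solve for F:
F = 2 + E - V = 2 + 12 - 8 = 6
6 faces


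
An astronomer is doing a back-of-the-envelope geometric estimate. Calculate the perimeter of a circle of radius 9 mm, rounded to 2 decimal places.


Shape: circle
Radius r = 9 mm
Formula: C = 2 * pi * r
C = 2 * pi * 9
C = 18 * pi
C = 56.55
56.55 mm


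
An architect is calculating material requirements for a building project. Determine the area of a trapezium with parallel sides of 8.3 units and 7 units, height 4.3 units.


Shape: trapezoid
Parallel sides a = 8.3 units, b = 7 units; Height h = 4.3 units
Formula: A = (a + b) * h / 2
a + b = 8.3 + 7 = 15.3
A = 15.3 * 4.3 / 2
A = 65.79 / 2
A = 32.895
32.895 units^2


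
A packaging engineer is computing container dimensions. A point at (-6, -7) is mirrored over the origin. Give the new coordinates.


Transformation: reflection
Original point: (-6, -7)
Rule for reflection through the origin: (x, y) -> (-x, -y)
Apply: (-6, -7) -> (6, 7)
(6, 7)


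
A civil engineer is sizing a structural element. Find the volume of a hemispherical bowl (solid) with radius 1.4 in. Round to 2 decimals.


Shape: hemisphere (half of a sphere)
Radius r = 1.4 in
Formula: V = (1/2) * (4/3) * pi * r^3 = (2/3) * pi * r^3
r^3 = 2.744
(2/3) * 2.744 = 1.829333
V = 1.829333 * pi
V = 5.75
5.75 in^3


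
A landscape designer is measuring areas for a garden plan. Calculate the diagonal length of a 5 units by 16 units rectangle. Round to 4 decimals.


Shape: rectangle (diagonal via Pythagoras)
Sides: 5 units and 16 units
Formula: d = sqrt(l^2 + w^2)
l^2 = 25, w^2 = 256
l^2 + w^2 = 281
d = sqrt(281)
d = 16.7631
16.7631 units


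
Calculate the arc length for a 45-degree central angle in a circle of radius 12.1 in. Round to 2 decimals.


Shape: circular arc
Radius r = 12.1 in, Angle = 45 degrees
Formula: L = (angle/360) * 2 * pi * r
2 * pi * r = 24.2 * pi
L = (45/360) * 24.2 * pi
L = 3.025 * pi
L = 9.5
9.5 in


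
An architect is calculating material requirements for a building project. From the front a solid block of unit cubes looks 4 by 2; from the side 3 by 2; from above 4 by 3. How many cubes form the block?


Orthographic views of a solid rectangular block:
Front view 4 x 2 -> length = 4, height = 2
Side view 3 x 2 -> width = 3, height = 2 (consistent)
Top view 4 x 3 -> confirms length = 4, width = 3
The block is 4 x 3 x 2.
Total unit cubes = 4 * 3 * 2 = 24
24 unit cubes


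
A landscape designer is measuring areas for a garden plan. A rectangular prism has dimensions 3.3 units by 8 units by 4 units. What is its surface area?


Shape: rectangular prism
l = 3.3 units, w = 8 units, h = 4 units
Formula: SA = 2(lw + lh + wh)
lw = 26.4, lh = 13.2, wh = 32
lw + lh + wh = 71.6
SA = 2 * 71.6
SA = 143.2
143.2 units^2


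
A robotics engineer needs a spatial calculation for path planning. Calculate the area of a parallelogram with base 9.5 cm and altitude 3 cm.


Shape: parallelogram
Base b = 9.5 cm, Height h = 3 cm
Formula: A = b * h
A = 9.5 * 3
A = 28.5
28.5 cm^2


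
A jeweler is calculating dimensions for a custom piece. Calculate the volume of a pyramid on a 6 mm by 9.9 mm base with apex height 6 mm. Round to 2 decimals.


Shape: rectangular pyramid
Base: 6 mm x 9.9 mm, Height h = 6 mm
Formula: V = (1/3) * base_area * h
base_area = 6 * 9.9 = 59.4
base_area * h = 59.4 * 6 = 356.4
V = 356.4 / 3
V = 118.8
118.8 mm^3


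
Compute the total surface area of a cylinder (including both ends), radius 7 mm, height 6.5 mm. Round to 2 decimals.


Shape: closed cylinder
Radius r = 7 mm, Height h = 6.5 mm
Formula: SA = 2*pi*r^2 + 2*pi*r*h = 2*pi*r*(r + h)
r + h = 13.5
2 * r * (r + h) = 2 * 7 * 13.5 = 189
SA = 189 * pi
SA = 593.76
593.76 mm^2


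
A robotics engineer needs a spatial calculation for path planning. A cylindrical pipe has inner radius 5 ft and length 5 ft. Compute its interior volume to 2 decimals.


Shape: cylinder
Radius r = 5 ft, Height h = 5 ft
Formula: V = pi * r^2 * h
r^2 = 25
V = pi * 25 * 5
V = 125 * pi
V = 392.7
392.7 ft^3


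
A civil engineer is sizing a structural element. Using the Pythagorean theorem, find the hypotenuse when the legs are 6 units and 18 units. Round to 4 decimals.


Shape: right triangle
Legs a = 6 units, b = 18 units
Formula: c = sqrt(a^2 + b^2)
a^2 = 36, b^2 = 324
a^2 + b^2 = 360
c = sqrt(360)
c = 18.9737
18.9737 units


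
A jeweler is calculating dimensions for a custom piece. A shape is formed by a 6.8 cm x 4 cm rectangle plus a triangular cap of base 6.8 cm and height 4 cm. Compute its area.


Composite shape: rectangle + triangle
Rectangle area = 6.8 * 4 = 27.2
Triangle area = 0.5 * 6.8 * 4 = 13.6
Total = 27.2 + 13.6
Total = 40.8
40.8 cm^2


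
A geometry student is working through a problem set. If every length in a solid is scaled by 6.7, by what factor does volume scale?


Linear scale factor k = 6.7
Rule: under a linear scaling by k, volumes scale by k^3.
k^3 = 6.7 * 6.7 * 6.7
k^3 = 44.89 * 6.7
k^3 = 300.763
Volume scales by a factor of 300.763.
300.763 (dimensionless)


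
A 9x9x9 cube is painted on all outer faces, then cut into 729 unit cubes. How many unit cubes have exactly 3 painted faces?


Large cube: 9 x 9 x 9, cut into unit cubes.
Cubes with 3 painted faces are at the corners. A cube always has 8 corners.
Count = 8
8 unit cubes


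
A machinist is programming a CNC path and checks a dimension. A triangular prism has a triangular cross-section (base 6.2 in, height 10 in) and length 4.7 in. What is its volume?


Shape: triangular prism
Triangle base = 6.2 in, triangle height = 10 in, prism length L = 4.7 in
Formula: V = (1/2 * b * h_tri) * L
Cross-section area = 0.5 * 6.2 * 10 = 31
V = 31 * 4.7
V = 145.7
145.7 in^3


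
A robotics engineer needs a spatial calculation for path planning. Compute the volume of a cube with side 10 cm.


Shape: cube
Side s = 10 cm
Formula: V = s^3
V = 10 * 10 * 10
V = 100 * 10
V = 1000
1000 cm^3


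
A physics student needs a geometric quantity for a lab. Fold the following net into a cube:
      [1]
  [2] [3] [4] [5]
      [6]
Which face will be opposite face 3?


Net: cross layout. Take square 3 as the base (bottom).
Fold the four squares in the horizontal row up around 3: 2 -> left, 4 -> right, 5 wraps to the top.
Fold 1 and 6 up from 3: 1 -> back, 6 -> front.
Opposite pairs are therefore: (1, 6), (2, 4), (3, 5).
Face 3 is opposite face 5.
face 5


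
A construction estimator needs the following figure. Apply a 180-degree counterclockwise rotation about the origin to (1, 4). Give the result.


Transformation: rotation about the origin
Original point: (1, 4)
Rule for 180 deg: (x, y) -> (-x, -y)
Apply: (1, 4) -> (-1, -4)
(-1, -4)


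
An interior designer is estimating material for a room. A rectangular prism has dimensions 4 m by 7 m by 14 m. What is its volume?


Shape: rectangular prism
l = 4 m, w = 7 m, h = 14 m
Formula: V = l * w * h
V = 4 * 7 * 14
V = 28 * 14
V = 392
392 m^3


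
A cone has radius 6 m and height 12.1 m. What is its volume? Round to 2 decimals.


Shape: cone
Radius r = 6 m, Height h = 12.1 m
Formula: V = (1/3) * pi * r^2 * h
r^2 = 36
pi * r^2 * h = pi * 36 * 12.1 = 435.6 * pi
V = 435.6 * pi / 3
V = 456.16
456.16 m^3


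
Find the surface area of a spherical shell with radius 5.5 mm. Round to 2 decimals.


Shape: sphere
Radius r = 5.5 mm
Formula: SA = 4 * pi * r^2
r^2 = 30.25
SA = 4 * pi * 30.25
SA = 121 * pi
SA = 380.13
380.13 mm^2


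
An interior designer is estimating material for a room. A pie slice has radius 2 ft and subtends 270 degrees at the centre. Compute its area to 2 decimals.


Shape: circular sector
Radius r = 2 ft, Angle = 270 degrees
Formula: A = (angle/360) * pi * r^2
r^2 = 4
Fraction of circle = 270/360
A = (270/360) * pi * 4
A = 3 * pi
A = 9.42
9.42 ft^2


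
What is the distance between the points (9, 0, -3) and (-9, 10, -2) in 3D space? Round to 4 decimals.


3D distance between two points
P1 = (9, 0, -3), P2 = (-9, 10, -2)
Formula: d = sqrt((x2-x1)^2 + (y2-y1)^2 + (z2-z1)^2)
dx = -9 - 9 = -18
dy = 10 - 0 = 10
dz = -2 - -3 = 1
dx^2 + dy^2 + dz^2 = 324 + 100 + 1 = 425
d = sqrt(425)
d = 20.6155
20.6155 units


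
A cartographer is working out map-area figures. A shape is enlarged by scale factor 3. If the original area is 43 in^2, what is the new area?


Linear scale factor k = 3
Original area = 43 in^2
Rule: under a linear scaling by k, areas scale by k^2.
k^2 = 3^2 = 9
New area = 43 * 9
New area = 387
387 in^2


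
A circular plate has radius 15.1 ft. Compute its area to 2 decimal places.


Shape: circle
Radius r = 15.1 ft
Formula: A = pi * r^2
r^2 = 15.1^2 = 228.01
A = pi * 228.01
A = 716.31
716.31 ft^2


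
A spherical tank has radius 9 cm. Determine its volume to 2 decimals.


Shape: sphere
Radius r = 9 cm
Formula: V = (4/3) * pi * r^3
r^3 = 729
(4/3) * 729 = 972
V = 972 * pi
V = 3053.63
3053.63 cm^3


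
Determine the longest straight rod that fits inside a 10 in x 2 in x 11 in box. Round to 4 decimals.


Shape: rectangular box (space diagonal)
l = 10 in, w = 2 in, h = 11 in
Visualize: the diagonal of the base, then a right triangle with that diagonal and the height.
Formula: d = sqrt(l^2 + w^2 + h^2)
l^2 + w^2 + h^2 = 100 + 4 + 121 = 225
d = sqrt(225)
d = 15.0
15 in


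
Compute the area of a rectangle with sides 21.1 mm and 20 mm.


Shape: rectangle
Length l = 21.1 mm, Width w = 20 mm
Formula: A = l * w
A = 21.1 * 20
A = 422
422 mm^2


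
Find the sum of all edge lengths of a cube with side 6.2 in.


Shape: cube
Side s = 6.2 in
A cube has 12 edges, all equal.
Formula: total edge length = 12 * s
Total = 12 * 6.2
Total = 74.4
74.4 in


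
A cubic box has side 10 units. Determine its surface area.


Shape: cube
Side s = 10 units
A cube has 6 square faces.
Formula: SA = 6 * s^2
s^2 = 100
SA = 6 * 100
SA = 600
600 units^2


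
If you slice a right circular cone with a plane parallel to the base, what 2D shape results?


Solid: right circular cone
Cutting plane: parallel to the base
Visualize the intersection of the plane with the solid's surface.
The boundary of the cut region is a circle.
circle


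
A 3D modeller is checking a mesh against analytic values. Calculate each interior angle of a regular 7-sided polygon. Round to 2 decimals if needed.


Shape: regular heptagon (7 sides)
Formula: interior angle = (n - 2) * 180 / n
(n - 2) = 5
(n - 2) * 180 = 900
angle = 900 / 7
angle = 128.57
128.57 degrees


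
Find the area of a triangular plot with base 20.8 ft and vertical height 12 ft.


Shape: triangle
Base b = 20.8 ft, Height h = 12 ft
Formula: A = (1/2) * b * h
A = 0.5 * 20.8 * 12
A = 0.5 * 249.6
A = 124.8
124.8 ft^2


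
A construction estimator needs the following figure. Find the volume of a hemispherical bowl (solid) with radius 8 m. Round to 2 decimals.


Shape: hemisphere (half of a sphere)
Radius r = 8 m
Formula: V = (1/2) * (4/3) * pi * r^3 = (2/3) * pi * r^3
r^3 = 512
(2/3) * 512 = 341.333333
V = 341.333333 * pi
V = 1072.33
1072.33 m^3


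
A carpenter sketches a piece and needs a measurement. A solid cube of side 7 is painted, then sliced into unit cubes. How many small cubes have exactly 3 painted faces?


Large cube: 7 x 7 x 7, cut into unit cubes.
Cubes with 3 painted faces are at the corners. A cube always has 8 corners.
Count = 8
8 unit cubes


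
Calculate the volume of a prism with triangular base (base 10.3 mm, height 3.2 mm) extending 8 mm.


Shape: triangular prism
Triangle base = 10.3 mm, triangle height = 3.2 mm, prism length L = 8 mm
Formula: V = (1/2 * b * h_tri) * L
Cross-section area = 0.5 * 10.3 * 3.2 = 16.48
V = 16.48 * 8
V = 131.84
131.84 mm^3


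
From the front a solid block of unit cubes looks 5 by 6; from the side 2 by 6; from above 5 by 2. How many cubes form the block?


Orthographic views of a solid rectangular block:
Front view 5 x 6 -> length = 5, height = 6
Side view 2 x 6 -> width = 2, height = 6 (consistent)
Top view 5 x 2 -> confirms length = 5, width = 2
The block is 5 x 2 x 6.
Total unit cubes = 5 * 2 * 6 = 60
60 unit cubes


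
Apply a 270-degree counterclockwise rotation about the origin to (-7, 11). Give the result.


Transformation: rotation about the origin
Original point: (-7, 11)
Rule for 270 deg counterclockwise: (x, y) -> (y, -x)
Apply: (-7, 11) -> (11, 7)
(11, 7)


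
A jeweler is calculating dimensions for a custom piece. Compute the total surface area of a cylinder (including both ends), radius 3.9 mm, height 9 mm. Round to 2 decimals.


Shape: closed cylinder
Radius r = 3.9 mm, Height h = 9 mm
Formula: SA = 2*pi*r^2 + 2*pi*r*h = 2*pi*r*(r + h)
r + h = 12.9
2 * r * (r + h) = 2 * 3.9 * 12.9 = 100.62
SA = 100.62 * pi
SA = 316.11
316.11 mm^2


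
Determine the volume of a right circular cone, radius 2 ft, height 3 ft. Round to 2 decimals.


Shape: cone
Radius r = 2 ft, Height h = 3 ft
Formula: V = (1/3) * pi * r^2 * h
r^2 = 4
pi * r^2 * h = pi * 4 * 3 = 12 * pi
V = 12 * pi / 3
V = 12.57
12.57 ft^3


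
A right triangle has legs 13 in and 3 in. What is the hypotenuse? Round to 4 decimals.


Shape: right triangle
Legs a = 13 in, b = 3 in
Formula: c = sqrt(a^2 + b^2)
a^2 = 169, b^2 = 9
a^2 + b^2 = 178
c = sqrt(178)
c = 13.3417
13.3417 in


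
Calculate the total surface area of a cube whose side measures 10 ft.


Shape: cube
Side s = 10 ft
A cube has 6 square faces.
Formula: SA = 6 * s^2
s^2 = 100
SA = 6 * 100
SA = 600
600 ft^2


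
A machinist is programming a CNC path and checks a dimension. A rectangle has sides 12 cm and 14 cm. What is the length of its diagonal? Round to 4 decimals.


Shape: rectangle (diagonal via Pythagoras)
Sides: 12 cm and 14 cm
Formula: d = sqrt(l^2 + w^2)
l^2 = 144, w^2 = 196
l^2 + w^2 = 340
d = sqrt(340)
d = 18.4391
18.4391 cm


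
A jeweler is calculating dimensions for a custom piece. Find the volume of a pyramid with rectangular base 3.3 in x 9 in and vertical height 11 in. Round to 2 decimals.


Shape: rectangular pyramid
Base: 3.3 in x 9 in, Height h = 11 in
Formula: V = (1/3) * base_area * h
base_area = 3.3 * 9 = 29.7
base_area * h = 29.7 * 11 = 326.7
V = 326.7 / 3
V = 108.9
108.9 in^3


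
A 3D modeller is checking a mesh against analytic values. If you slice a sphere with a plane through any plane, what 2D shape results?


Solid: sphere
Cutting plane: through any plane
Visualize the intersection of the plane with the solid's surface.
The boundary of the cut region is a circle.
circle


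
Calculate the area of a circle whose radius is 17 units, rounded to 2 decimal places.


Shape: circle
Radius r = 17 units
Formula: A = pi * r^2
r^2 = 17^2 = 289
A = pi * 289
A = 907.92
907.92 units^2


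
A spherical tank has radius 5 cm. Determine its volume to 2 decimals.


Shape: sphere
Radius r = 5 cm
Formula: V = (4/3) * pi * r^3
r^3 = 125
(4/3) * 125 = 166.666667
V = 166.666667 * pi
V = 523.6
523.6 cm^3


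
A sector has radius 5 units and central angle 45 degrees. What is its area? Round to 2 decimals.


Shape: circular sector
Radius r = 5 units, Angle = 45 degrees
Formula: A = (angle/360) * pi * r^2
r^2 = 25
Fraction of circle = 45/360
A = (45/360) * pi * 25
A = 3.125 * pi
A = 9.82
9.82 units^2


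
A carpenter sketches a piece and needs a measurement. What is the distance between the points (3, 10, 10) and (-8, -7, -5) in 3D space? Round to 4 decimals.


3D distance between two points
P1 = (3, 10, 10), P2 = (-8, -7, -5)
Formula: d = sqrt((x2-x1)^2 + (y2-y1)^2 + (z2-z1)^2)
dx = -8 - 3 = -11
dy = -7 - 10 = -17
dz = -5 - 10 = -15
dx^2 + dy^2 + dz^2 = 121 + 289 + 225 = 635
d = sqrt(635)
d = 25.1992
25.1992 units


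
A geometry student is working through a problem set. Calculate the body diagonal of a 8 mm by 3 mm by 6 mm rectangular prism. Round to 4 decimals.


Shape: rectangular box (space diagonal)
l = 8 mm, w = 3 mm, h = 6 mm
Visualize: the diagonal of the base, then a right triangle with that diagonal and the height.
Formula: d = sqrt(l^2 + w^2 + h^2)
l^2 + w^2 + h^2 = 64 + 9 + 36 = 109
d = sqrt(109)
d = 10.4403
10.4403 mm


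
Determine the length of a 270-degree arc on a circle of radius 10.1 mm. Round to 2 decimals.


Shape: circular arc
Radius r = 10.1 mm, Angle = 270 degrees
Formula: L = (angle/360) * 2 * pi * r
2 * pi * r = 20.2 * pi
L = (270/360) * 20.2 * pi
L = 15.15 * pi
L = 47.6
47.6 mm
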